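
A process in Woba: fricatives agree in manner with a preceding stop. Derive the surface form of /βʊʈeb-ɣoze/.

[βʊʈebgoze]

The rule targets /ɣ/ (voiced velar fricative), which sits after the trigger /b/ (stop).
The voiced velar stop is [g], so /ɣ/ → [g].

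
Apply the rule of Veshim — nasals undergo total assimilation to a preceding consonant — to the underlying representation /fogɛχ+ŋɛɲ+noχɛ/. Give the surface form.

[fogɛχχɛɲɲoχɛ]

/ŋ/ is the segment targeted by the rule; it sits immediately after /χ/, so it assimilates completely and surfaces as [χ].
The same rule applies at the second boundary: /n/ → [ɲ] next to /ɲ/.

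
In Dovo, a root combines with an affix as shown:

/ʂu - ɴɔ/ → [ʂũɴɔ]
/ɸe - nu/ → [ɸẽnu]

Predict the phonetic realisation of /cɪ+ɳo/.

[cɪ̃ɳo]

The data show regressive nasality assimilation (vowel nasalisation): /u/ → [ũ] before /ɴ/; /e/ → [ẽ] before /n/ — a vowel is nasalised by an immediately following nasal consonant.
/ɪ/ sits next to the nasal /ɳ/ and is therefore nasalised to [ɪ̃].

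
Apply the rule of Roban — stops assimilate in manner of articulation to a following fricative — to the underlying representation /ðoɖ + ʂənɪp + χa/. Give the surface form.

/ɖ/ is a voiced retroflex stop. The following trigger /ʂ/ is a fricative, so /ɖ/ must become a fricative as well.
The voiced retroflex fricative is [ʐ], so /ɖ/ → [ʐ].
At the second juncture, /p/ likewise becomes [ɸ] adjacent to /χ/.

[ðoʐʂənɪɸχa]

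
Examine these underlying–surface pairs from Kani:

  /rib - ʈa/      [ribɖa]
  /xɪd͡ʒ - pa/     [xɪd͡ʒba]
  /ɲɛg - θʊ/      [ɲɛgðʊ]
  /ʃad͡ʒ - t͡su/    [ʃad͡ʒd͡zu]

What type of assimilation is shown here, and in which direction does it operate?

Underlying /ʈ/ is realised as [ɖ] next to /b/; /b/ itself does not change.
The change voiceless → voiced matches the voicing of the preceding /b/, identifying this as voicing assimilation.
Place and manner are unchanged, so the assimilation is partial, not total.
The other alternating forms pattern the same way: /p/ → [b] after /d͡ʒ/ (voiceless → voiced, matching voiced); /θ/ → [ð] after /g/ (voiceless → voiced, matching voiced); /t͡s/ → [d͡z] after /d͡ʒ/ (voiceless → voiced, matching voiced) — only voicing changes, and always toward the preceding segment.
The trigger is the preceding segment, so the direction is progressive (perseverative).

progressive voicing assimilation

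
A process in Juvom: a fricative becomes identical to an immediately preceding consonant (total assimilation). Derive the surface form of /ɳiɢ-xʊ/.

[ɳiɢɢʊ]

/x/ is the segment targeted by the rule; it sits immediately after /ɢ/, so it assimilates completely and surfaces as [ɢ].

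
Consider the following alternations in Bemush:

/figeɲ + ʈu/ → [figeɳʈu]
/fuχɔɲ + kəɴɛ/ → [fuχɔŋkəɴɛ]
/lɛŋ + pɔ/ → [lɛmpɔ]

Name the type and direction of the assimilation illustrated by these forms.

regressive place assimilation

Comparing underlying and surface forms, /ɲ/ → [ɳ] is the alternation; the neighbouring /ʈ/ is constant.
The change palatal → retroflex matches the place of the following /ʈ/, identifying this as place assimilation.
Manner and voice are unchanged, so the assimilation is partial, not total.
Checking the remaining alternations: /ɲ/ → [ŋ] before /k/ (palatal → velar, matching velar); /ŋ/ → [m] before /p/ (velar → bilabial, matching bilabial) — only place changes, and always toward the following segment.
Since the segment that changes precedes the conditioning segment, the assimilation is regressive.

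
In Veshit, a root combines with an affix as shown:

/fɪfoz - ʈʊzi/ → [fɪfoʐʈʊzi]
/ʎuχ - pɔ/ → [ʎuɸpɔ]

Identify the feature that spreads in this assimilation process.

place

Underlying /z/ is realised as [ʐ] next to /ʈ/; /ʈ/ itself does not change.
/z/ is alveolar while /ʈ/ is retroflex; the output [ʐ] is retroflex, matching the trigger — so the feature that spreads is place.
The same holds elsewhere in the data: /χ/ → [ɸ] before /p/ (uvular → bilabial, matching bilabial) — only place changes, and always toward the following segment.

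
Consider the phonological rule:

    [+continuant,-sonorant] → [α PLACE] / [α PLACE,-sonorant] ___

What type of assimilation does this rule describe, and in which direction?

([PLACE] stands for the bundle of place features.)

progressive place assimilation

The shared variable α links the value of the place features (abbreviated [PLACE]) on the target to the same value on the neighbouring segment, so place is the feature that assimilates.
The conditioning segment sits to the left of the focus bar, meaning the trigger precedes the segment that changes — progressive assimilation.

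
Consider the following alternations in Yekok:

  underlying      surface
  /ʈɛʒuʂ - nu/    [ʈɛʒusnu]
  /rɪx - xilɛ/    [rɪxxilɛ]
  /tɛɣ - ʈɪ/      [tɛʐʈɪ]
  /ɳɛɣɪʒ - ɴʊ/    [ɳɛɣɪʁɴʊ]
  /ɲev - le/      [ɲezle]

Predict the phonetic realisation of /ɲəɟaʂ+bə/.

[ɲəɟaɸbə]

The data show regressive place assimilation: /ʂ/ → [s] before /n/; /ɣ/ → [ʐ] before /ʈ/; /ʒ/ → [ʁ] before /ɴ/; /v/ → [z] before /l/. In each pair only place changes, matching the following consonant, while manner and voice stay constant.
Nothing changes in [rɪxxilɛ]: there the adjacent consonants already agree in place (/x/ and /x/ are both velar), so this form is consistent with the same rule.
The rule targets /ʂ/ (voiceless retroflex fricative), which sits before the trigger /b/ (bilabial).
A voiceless bilabial fricative is [ɸ], so the surface segment is [ɸ].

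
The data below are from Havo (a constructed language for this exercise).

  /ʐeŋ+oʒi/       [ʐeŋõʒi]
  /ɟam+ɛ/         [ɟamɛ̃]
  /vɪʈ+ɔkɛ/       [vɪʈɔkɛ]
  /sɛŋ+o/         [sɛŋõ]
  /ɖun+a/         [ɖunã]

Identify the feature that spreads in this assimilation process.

nasality

The vowel /o/ surfaces as nasalised [õ] next to the preceding nasal /ŋ/ — it has acquired the [+nasal] feature of its neighbour.
Likewise in the remaining data: /ɛ/ → [ɛ̃] after /m/; /a/ → [ã] after /n/ — each time a vowel is nasalised next to a preceding nasal.
No change occurs in [vɪʈɔkɛ] because the vowel at the boundary is adjacent to an oral consonant, not a nasal (/ɔ/ next to /ʈ/).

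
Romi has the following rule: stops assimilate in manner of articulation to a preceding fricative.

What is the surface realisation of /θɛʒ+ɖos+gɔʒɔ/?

[θɛʒʐosɣɔʒɔ]

/ɖ/ is a voiced retroflex stop. The preceding trigger /ʒ/ is a fricative, so /ɖ/ must become a fricative as well.
The voiced retroflex fricative is [ʐ], so /ɖ/ → [ʐ].
At the second juncture, /g/ likewise becomes [ɣ] adjacent to /s/.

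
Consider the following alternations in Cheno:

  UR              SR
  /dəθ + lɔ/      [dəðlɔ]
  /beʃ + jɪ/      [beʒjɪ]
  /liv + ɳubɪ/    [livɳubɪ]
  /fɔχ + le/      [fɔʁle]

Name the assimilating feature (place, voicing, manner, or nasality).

voicing

Comparing underlying and surface forms, /θ/ → [ð] is the alternation; the neighbouring /l/ is constant.
The change voiceless → voiced matches the voicing of the following /l/, identifying this as voicing assimilation.
Checking the remaining alternations: /ʃ/ → [ʒ] before /j/ (voiceless → voiced, matching voiced); /χ/ → [ʁ] before /l/ (voiceless → voiced, matching voiced) — only voicing changes, and always toward the following segment.
No alternation appears in [livɳubɪ]: there the adjacent consonants already agree in voicing (/v/ and /ɳ/ are both voiced), so this form is consistent with the same rule.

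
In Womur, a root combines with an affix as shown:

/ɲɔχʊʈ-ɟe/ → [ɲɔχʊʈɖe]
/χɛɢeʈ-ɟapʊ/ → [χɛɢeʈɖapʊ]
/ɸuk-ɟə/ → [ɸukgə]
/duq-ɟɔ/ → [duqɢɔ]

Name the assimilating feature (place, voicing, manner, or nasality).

place

The segment that alternates is /ɟ/, which surfaces as [ɖ] when adjacent to /ʈ/.
The change palatal → retroflex matches the place of the preceding /ʈ/, identifying this as place assimilation.
The other alternating forms pattern the same way: /ɟ/ → [g] after /k/ (palatal → velar, matching velar); /ɟ/ → [ɢ] after /q/ (palatal → uvular, matching uvular) — only place changes, and always toward the preceding segment.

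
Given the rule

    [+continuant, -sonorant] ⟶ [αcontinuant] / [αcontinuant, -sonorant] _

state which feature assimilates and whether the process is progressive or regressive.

The rule copies [continuant] (continuancy) from the environment onto the target fricatives; since [±continuant] encodes the stop/fricative manner contrast, the assimilating dimension is manner.
Since the environment is written before the underscore, the trigger precedes the target; the direction is progressive.

progressive manner assimilation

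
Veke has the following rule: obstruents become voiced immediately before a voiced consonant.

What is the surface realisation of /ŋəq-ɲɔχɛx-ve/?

[ŋəɢɲɔχɛɣve]

/q/ is a voiceless uvular stop. The following trigger /ɲ/ is voiced, so /q/ must become voiced as well.
A voiced uvular stop is [ɢ], so the surface segment is [ɢ].
At the second juncture, /x/ likewise becomes [ɣ] adjacent to /v/.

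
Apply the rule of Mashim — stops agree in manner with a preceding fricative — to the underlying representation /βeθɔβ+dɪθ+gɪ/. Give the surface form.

/d/ is a voiced alveolar stop. The preceding trigger /β/ is a fricative, so /d/ must become a fricative as well.
The voiced alveolar fricative is [z], so /d/ → [z].
At the second juncture, /g/ likewise becomes [ɣ] adjacent to /θ/.

[βeθɔβzɪθɣɪ]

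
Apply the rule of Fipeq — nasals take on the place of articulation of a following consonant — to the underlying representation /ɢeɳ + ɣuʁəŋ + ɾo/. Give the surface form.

The rule targets /ɳ/ (voiced retroflex nasal), which sits before the trigger /ɣ/ (velar).
A voiced velar nasal is [ŋ], so the surface segment is [ŋ].
The same rule applies at the second boundary: /ŋ/ → [n] next to /ɾ/.

[ɢeŋɣuʁənɾo]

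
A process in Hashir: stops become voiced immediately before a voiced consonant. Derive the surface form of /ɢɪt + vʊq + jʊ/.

/t/ is a voiceless alveolar stop. The following trigger /v/ is voiced, so /t/ must become voiced as well.
Changing only its voicing to voiced gives [d] — the voiced alveolar stop.
At the second juncture, /q/ likewise becomes [ɢ] adjacent to /j/.

[ɢɪdvʊɢjʊ]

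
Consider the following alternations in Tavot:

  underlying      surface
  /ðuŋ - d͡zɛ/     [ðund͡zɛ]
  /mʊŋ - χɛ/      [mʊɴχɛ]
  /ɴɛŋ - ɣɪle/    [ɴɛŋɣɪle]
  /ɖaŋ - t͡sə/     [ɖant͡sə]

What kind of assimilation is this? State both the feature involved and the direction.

Comparing underlying and surface forms, /ŋ/ → [n] is the alternation; the neighbouring /d͡z/ is constant.
The change velar → alveolar matches the place of the following /d͡z/, identifying this as place assimilation.
Manner and voice are unchanged, so the assimilation is partial, not total.
The same holds elsewhere in the data: /ŋ/ → [ɴ] before /χ/ (velar → uvular, matching uvular); /ŋ/ → [n] before /t͡s/ (velar → alveolar, matching alveolar) — only place changes, and always toward the following segment.
Nothing changes in [ɴɛŋɣɪle]: there the adjacent consonants already agree in place (/ŋ/ and /ɣ/ are both velar), so this form is consistent with the same rule.
Since the segment that changes precedes the conditioning segment, the assimilation is regressive.

regressive place assimilation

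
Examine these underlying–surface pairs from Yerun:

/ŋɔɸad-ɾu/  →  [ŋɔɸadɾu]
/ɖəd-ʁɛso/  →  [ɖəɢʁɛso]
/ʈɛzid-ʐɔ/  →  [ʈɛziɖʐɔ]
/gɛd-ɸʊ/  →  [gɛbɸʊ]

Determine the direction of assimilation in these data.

Comparing underlying and surface forms, /d/ → [ɢ] is the alternation; the neighbouring /ʁ/ is constant.
/d/ is alveolar while /ʁ/ is uvular; the output [ɢ] is uvular, matching the trigger — so the feature that spreads is place.
Checking the remaining alternations: /d/ → [ɖ] before /ʐ/ (alveolar → retroflex, matching retroflex); /d/ → [b] before /ɸ/ (alveolar → bilabial, matching bilabial) — only place changes, and always toward the following segment.
No alternation appears in [ŋɔɸadɾu]: there the adjacent consonants already agree in place (/d/ and /ɾ/ are both alveolar), so this form is consistent with the same rule.
The trigger is the following segment, so the direction is regressive (anticipatory).

regressive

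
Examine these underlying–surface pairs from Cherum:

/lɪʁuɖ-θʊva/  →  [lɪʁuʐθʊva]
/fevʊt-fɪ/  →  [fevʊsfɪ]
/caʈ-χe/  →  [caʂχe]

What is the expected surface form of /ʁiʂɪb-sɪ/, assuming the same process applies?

The data show regressive manner assimilation: /ɖ/ → [ʐ] before /θ/; /t/ → [s] before /f/; /ʈ/ → [ʂ] before /χ/. In each pair only manner changes, matching the following consonant, while place and voice stay constant.
The rule targets /b/ (voiced bilabial stop), which sits before the trigger /s/ (fricative).
Changing only its manner to fricative gives [β] — the voiced bilabial fricative.

[ʁiʂɪβsɪ]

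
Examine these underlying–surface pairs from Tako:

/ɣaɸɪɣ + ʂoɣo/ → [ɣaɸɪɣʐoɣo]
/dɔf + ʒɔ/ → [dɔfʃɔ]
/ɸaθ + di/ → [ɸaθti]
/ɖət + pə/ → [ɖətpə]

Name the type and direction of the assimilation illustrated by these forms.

progressive voicing assimilation

Comparing underlying and surface forms, /ʂ/ → [ʐ] is the alternation; the neighbouring /ɣ/ is constant.
/ʂ/ is voiceless while /ɣ/ is voiced; the output [ʐ] is voiced, matching the trigger — so the feature that spreads is voicing.
Place and manner are unchanged, so the assimilation is partial, not total.
The other alternating forms pattern the same way: /ʒ/ → [ʃ] after /f/ (voiced → voiceless, matching voiceless); /d/ → [t] after /θ/ (voiced → voiceless, matching voiceless) — only voicing changes, and always toward the preceding segment.
Nothing changes in [ɖətpə]: there the adjacent consonants already agree in voicing (/p/ and /t/ are both voiceless), so this form is consistent with the same rule.
Since the segment that changes follows the conditioning segment, the assimilation is progressive.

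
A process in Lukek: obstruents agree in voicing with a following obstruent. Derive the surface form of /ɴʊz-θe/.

[ɴʊsθe]

/z/ is a voiced alveolar fricative. The following trigger /θ/ is voiceless, so /z/ must become voiceless as well.
Changing only its voicing to voiceless gives [s] — the voiceless alveolar fricative.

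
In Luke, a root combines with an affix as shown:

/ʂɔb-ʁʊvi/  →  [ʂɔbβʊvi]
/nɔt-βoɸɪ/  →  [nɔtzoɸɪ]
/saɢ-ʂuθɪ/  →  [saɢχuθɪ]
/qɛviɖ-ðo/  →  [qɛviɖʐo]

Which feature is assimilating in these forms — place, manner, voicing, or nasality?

Underlying /ʁ/ is realised as [β] next to /b/; /b/ itself does not change.
The change uvular → bilabial matches the place of the preceding /b/, identifying this as place assimilation.
The other alternating forms pattern the same way: /β/ → [z] after /t/ (bilabial → alveolar, matching alveolar); /ʂ/ → [χ] after /ɢ/ (retroflex → uvular, matching uvular); /ð/ → [ʐ] after /ɖ/ (dental → retroflex, matching retroflex) — only place changes, and always toward the preceding segment.

place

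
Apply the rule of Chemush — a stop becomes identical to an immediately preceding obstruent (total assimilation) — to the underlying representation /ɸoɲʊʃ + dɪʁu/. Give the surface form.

[ɸoɲʊʃʃɪʁu]

/d/ is the segment targeted by the rule; it sits immediately after /ʃ/, so it assimilates completely and surfaces as [ʃ].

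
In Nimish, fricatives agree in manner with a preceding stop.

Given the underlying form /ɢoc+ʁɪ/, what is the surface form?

[ɢocɢɪ]

The rule targets /ʁ/ (voiced uvular fricative), which sits after the trigger /c/ (stop).
A voiced uvular stop is [ɢ], so the surface segment is [ɢ].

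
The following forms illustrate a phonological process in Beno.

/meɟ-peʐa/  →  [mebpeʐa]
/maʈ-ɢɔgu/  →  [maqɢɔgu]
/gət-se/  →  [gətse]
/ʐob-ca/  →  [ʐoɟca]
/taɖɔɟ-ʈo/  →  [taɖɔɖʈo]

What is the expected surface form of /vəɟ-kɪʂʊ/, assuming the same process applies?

[vəgkɪʂʊ]

The data show regressive place assimilation: /ɟ/ → [b] before /p/; /ʈ/ → [q] before /ɢ/; /b/ → [ɟ] before /c/; /ɟ/ → [ɖ] before /ʈ/. In each pair only place changes, matching the following consonant, while manner and voice stay constant.
No alternation appears in [gətse]: there the adjacent consonants already agree in place (/t/ and /s/ are both alveolar), so this form is consistent with the same rule.
/ɟ/ is a voiced palatal stop. The following trigger /k/ is velar, so /ɟ/ must become velar as well.
Changing only its place to velar gives [g] — the voiced velar stop.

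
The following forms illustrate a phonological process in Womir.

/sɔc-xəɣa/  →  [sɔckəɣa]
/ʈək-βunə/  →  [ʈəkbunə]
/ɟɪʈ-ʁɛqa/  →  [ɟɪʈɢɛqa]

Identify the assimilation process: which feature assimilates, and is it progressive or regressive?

Comparing underlying and surface forms, /x/ → [k] is the alternation; the neighbouring /c/ is constant.
/x/ is a fricative while /c/ is a stop; the output [k] is a stop, matching the trigger — so the feature that spreads is manner.
Place and voice are unchanged, so the assimilation is partial, not total.
The other alternating forms pattern the same way: /β/ → [b] after /k/ (fricative → stop, matching a stop); /ʁ/ → [ɢ] after /ʈ/ (fricative → stop, matching a stop) — only manner changes, and always toward the preceding segment.
The trigger is the preceding segment, so the direction is progressive (perseverative).

progressive manner assimilation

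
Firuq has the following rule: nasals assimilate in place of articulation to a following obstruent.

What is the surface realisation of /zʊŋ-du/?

The rule targets /ŋ/ (voiced velar nasal), which sits before the trigger /d/ (alveolar).
A voiced alveolar nasal is [n], so the surface segment is [n].

[zʊndu]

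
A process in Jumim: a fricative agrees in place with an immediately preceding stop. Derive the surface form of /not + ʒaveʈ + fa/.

[notzaveʈʂa]

/ʒ/ is a voiced postalveolar fricative. The preceding trigger /t/ is alveolar, so /ʒ/ must become alveolar as well.
Changing only its place to alveolar gives [z] — the voiced alveolar fricative.
The same rule applies at the second boundary: /f/ → [ʂ] next to /ʈ/.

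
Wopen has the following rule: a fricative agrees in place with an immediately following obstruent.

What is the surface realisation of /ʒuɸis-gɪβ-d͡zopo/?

The rule targets /s/ (voiceless alveolar fricative), which sits before the trigger /g/ (velar).
A voiceless velar fricative is [x], so the surface segment is [x].
At the second juncture, /β/ likewise becomes [z] adjacent to /d͡z/.

[ʒuɸixgɪzd͡zopo]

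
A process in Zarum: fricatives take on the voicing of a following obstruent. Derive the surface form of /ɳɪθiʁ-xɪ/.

/ʁ/ is a voiced uvular fricative. The following trigger /x/ is voiceless, so /ʁ/ must become voiceless as well.
A voiceless uvular fricative is [χ], so the surface segment is [χ].

[ɳɪθiχxɪ]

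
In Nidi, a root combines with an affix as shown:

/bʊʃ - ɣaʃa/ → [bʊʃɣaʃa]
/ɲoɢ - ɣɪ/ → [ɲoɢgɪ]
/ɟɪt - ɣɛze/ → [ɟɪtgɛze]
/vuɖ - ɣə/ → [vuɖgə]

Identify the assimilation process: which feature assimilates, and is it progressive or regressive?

The segment that alternates is /ɣ/, which surfaces as [g] when adjacent to /ɢ/.
/ɣ/ is a fricative while /ɢ/ is a stop; the output [g] is a stop, matching the trigger — so the feature that spreads is manner.
Place and voice are unchanged, so the assimilation is partial, not total.
Checking the remaining alternations: /ɣ/ → [g] after /t/ (fricative → stop, matching a stop); /ɣ/ → [g] after /ɖ/ (fricative → stop, matching a stop) — only manner changes, and always toward the preceding segment.
Nothing changes in [bʊʃɣaʃa]: there the adjacent consonants already agree in manner (/ɣ/ and /ʃ/ are both fricatives), so this form is consistent with the same rule.
Since the segment that changes follows the conditioning segment, the assimilation is progressive.

progressive manner assimilation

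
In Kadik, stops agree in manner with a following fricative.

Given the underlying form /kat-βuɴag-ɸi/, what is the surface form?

[kasβuɴaɣɸi]

The rule targets /t/ (voiceless alveolar stop), which sits before the trigger /β/ (fricative).
The voiceless alveolar fricative is [s], so /t/ → [s].
At the second juncture, /g/ likewise becomes [ɣ] adjacent to /ɸ/.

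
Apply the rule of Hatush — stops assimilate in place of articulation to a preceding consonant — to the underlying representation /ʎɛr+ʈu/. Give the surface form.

/ʈ/ is a voiceless retroflex stop. The preceding trigger /r/ is alveolar, so /ʈ/ must become alveolar as well.
A voiceless alveolar stop is [t], so the surface segment is [t].

[ʎɛrtu]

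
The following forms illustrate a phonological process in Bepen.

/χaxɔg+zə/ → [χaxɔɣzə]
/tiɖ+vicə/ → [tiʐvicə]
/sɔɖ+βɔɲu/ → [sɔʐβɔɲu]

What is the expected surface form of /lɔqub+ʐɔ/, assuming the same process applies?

The data show regressive manner assimilation: /g/ → [ɣ] before /z/; /ɖ/ → [ʐ] before /v/; /ɖ/ → [ʐ] before /β/. In each pair only manner changes, matching the following consonant, while place and voice stay constant.
The rule targets /b/ (voiced bilabial stop), which sits before the trigger /ʐ/ (fricative).
A voiced bilabial fricative is [β], so the surface segment is [β].

[lɔquβʐɔ]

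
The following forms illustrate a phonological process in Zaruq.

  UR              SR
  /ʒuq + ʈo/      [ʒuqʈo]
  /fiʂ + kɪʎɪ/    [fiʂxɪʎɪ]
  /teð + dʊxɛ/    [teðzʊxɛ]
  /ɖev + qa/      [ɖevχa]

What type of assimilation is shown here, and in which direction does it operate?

progressive manner assimilation

The segment that alternates is /k/, which surfaces as [x] when adjacent to /ʂ/.
The change stop → fricative matches the manner of the preceding /ʂ/, identifying this as manner assimilation.
Place and voice are unchanged, so the assimilation is partial, not total.
The other alternating forms pattern the same way: /d/ → [z] after /ð/ (stop → fricative, matching a fricative); /q/ → [χ] after /v/ (stop → fricative, matching a fricative) — only manner changes, and always toward the preceding segment.
Nothing changes in [ʒuqʈo]: there the adjacent consonants already agree in manner (/ʈ/ and /q/ are both stops), so this form is consistent with the same rule.
Since the segment that changes follows the conditioning segment, the assimilation is progressive.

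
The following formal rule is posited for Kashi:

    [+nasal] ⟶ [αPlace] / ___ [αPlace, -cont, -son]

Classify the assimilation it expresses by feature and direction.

The shared variable α links the value of the place features (abbreviated [Place]) on the target to the same value on the neighbouring segment, so place is the feature that assimilates.
Since the environment is written after the underscore, the trigger follows the target; the direction is regressive.

regressive place assimilation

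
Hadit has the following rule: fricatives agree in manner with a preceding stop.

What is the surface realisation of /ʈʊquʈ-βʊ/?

[ʈʊquʈbʊ]

The rule targets /β/ (voiced bilabial fricative), which sits after the trigger /ʈ/ (stop).
The voiced bilabial stop is [b], so /β/ → [b].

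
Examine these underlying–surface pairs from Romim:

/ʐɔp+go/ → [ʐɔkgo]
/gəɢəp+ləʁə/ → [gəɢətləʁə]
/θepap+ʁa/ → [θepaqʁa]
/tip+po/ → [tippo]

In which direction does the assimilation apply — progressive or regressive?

regressive

Comparing underlying and surface forms, /p/ → [k] is the alternation; the neighbouring /g/ is constant.
/p/ is bilabial while /g/ is velar; the output [k] is velar, matching the trigger — so the feature that spreads is place.
The same holds elsewhere in the data: /p/ → [t] before /l/ (bilabial → alveolar, matching alveolar); /p/ → [q] before /ʁ/ (bilabial → uvular, matching uvular) — only place changes, and always toward the following segment.
Nothing changes in [tippo]: there the adjacent consonants already agree in place (/p/ and /p/ are both bilabial), so this form is consistent with the same rule.
The trigger is the following segment, so the direction is regressive (anticipatory).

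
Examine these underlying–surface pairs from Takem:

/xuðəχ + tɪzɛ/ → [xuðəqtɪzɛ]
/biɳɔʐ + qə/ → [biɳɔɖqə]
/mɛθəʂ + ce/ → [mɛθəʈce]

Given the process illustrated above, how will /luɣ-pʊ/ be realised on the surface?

[lugpʊ]

The data show regressive manner assimilation: /χ/ → [q] before /t/; /ʐ/ → [ɖ] before /q/; /ʂ/ → [ʈ] before /c/. In each pair only manner changes, matching the following consonant, while place and voice stay constant.
/ɣ/ is a voiced velar fricative. The following trigger /p/ is a stop, so /ɣ/ must become a stop as well.
The voiced velar stop is [g], so /ɣ/ → [g].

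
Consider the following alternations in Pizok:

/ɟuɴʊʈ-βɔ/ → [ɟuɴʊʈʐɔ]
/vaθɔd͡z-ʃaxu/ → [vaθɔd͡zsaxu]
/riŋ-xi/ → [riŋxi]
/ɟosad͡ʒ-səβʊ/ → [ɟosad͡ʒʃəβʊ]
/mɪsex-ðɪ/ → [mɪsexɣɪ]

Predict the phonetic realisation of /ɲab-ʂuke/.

[ɲabɸuke]

The data show progressive place assimilation: /β/ → [ʐ] after /ʈ/; /ʃ/ → [s] after /d͡z/; /s/ → [ʃ] after /d͡ʒ/; /ð/ → [ɣ] after /x/. In each pair only place changes, matching the preceding consonant, while manner and voice stay constant.
Nothing changes in [riŋxi]: there the adjacent consonants already agree in place (/x/ and /ŋ/ are both velar), so this form is consistent with the same rule.
The rule targets /ʂ/ (voiceless retroflex fricative), which sits after the trigger /b/ (bilabial).
Changing only its place to bilabial gives [ɸ] — the voiceless bilabial fricative.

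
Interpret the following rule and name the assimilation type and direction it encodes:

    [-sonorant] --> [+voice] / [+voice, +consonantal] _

The target ([-sonorant], obstruents) acquires [+voice] next to a voiced consonant ([+voice, +consonantal]) — it takes on the voicing of its neighbour, so the feature that spreads is voicing.
The conditioning segment sits to the left of the focus bar, meaning the trigger precedes the segment that changes — progressive assimilation.

progressive voicing assimilation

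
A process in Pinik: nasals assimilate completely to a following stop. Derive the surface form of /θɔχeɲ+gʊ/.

/ɲ/ is the segment targeted by the rule; it sits immediately before /g/, so it assimilates completely and surfaces as [g].

[θɔχeggʊ]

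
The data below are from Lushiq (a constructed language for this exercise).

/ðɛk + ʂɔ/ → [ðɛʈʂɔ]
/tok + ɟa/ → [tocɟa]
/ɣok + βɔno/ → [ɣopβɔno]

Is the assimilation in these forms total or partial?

Comparing underlying and surface forms, /k/ → [ʈ] is the alternation; the neighbouring /ʂ/ is constant.
The change velar → retroflex matches the place of the following /ʂ/, identifying this as place assimilation.
Manner and voice are unchanged, so the assimilation is partial, not total.
The other alternating forms pattern the same way: /k/ → [c] before /ɟ/ (velar → palatal, matching palatal); /k/ → [p] before /β/ (velar → bilabial, matching bilabial) — only place changes, and always toward the following segment.

partial assimilation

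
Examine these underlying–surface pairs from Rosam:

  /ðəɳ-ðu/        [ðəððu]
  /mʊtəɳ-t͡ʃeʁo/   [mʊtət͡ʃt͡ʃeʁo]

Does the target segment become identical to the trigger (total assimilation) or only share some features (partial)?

total assimilation

Comparing underlying and surface forms, /ɳ/ → [ð] is the alternation; the neighbouring /ð/ is constant.
The output [ð] is identical to the trigger /ð/ — every feature (place, manner, voicing) has been copied — so this is total assimilation.
The other form behaves the same way: /ɳ/ → [t͡ʃ] before /t͡ʃ/ — in each case the output is a copy of the following consonant.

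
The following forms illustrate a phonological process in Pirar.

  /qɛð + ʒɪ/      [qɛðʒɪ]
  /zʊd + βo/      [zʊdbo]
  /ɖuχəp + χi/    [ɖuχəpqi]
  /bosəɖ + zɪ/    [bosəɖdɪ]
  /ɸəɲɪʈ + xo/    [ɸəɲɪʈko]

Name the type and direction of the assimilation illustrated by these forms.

Underlying /β/ is realised as [b] next to /d/; /d/ itself does not change.
The change fricative → stop matches the manner of the preceding /d/, identifying this as manner assimilation.
Place and voice are unchanged, so the assimilation is partial, not total.
The same holds elsewhere in the data: /χ/ → [q] after /p/ (fricative → stop, matching a stop); /z/ → [d] after /ɖ/ (fricative → stop, matching a stop); /x/ → [k] after /ʈ/ (fricative → stop, matching a stop) — only manner changes, and always toward the preceding segment.
No alternation appears in [qɛðʒɪ]: there the adjacent consonants already agree in manner (/ʒ/ and /ð/ are both fricatives), so this form is consistent with the same rule.
The trigger is the preceding segment, so the direction is progressive (perseverative).

progressive manner assimilation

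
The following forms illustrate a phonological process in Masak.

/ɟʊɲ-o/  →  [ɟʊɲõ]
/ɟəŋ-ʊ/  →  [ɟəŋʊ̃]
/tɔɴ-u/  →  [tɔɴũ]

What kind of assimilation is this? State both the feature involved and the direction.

The vowel /o/ surfaces as nasalised [õ] next to the preceding nasal /ɲ/ — it has acquired the [+nasal] feature of its neighbour.
Likewise in the remaining data: /ʊ/ → [ʊ̃] after /ŋ/; /u/ → [ũ] after /ɴ/ — each time a vowel is nasalised next to a preceding nasal.
Because the conditioning nasal is to the left of the vowel that changes, the process is progressive (perseverative).

progressive nasality assimilation (vowel nasalisation)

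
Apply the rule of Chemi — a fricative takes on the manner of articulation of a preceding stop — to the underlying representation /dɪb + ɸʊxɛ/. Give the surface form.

[dɪbpʊxɛ]

/ɸ/ is a voiceless bilabial fricative. The preceding trigger /b/ is a stop, so /ɸ/ must become a stop as well.
A voiceless bilabial stop is [p], so the surface segment is [p].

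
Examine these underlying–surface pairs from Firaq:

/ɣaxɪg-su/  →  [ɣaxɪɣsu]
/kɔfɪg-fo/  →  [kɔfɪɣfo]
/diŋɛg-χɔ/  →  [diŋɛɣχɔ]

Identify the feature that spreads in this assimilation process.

manner

Comparing underlying and surface forms, /g/ → [ɣ] is the alternation; the neighbouring /s/ is constant.
/g/ is a stop while /s/ is a fricative; the output [ɣ] is a fricative, matching the trigger — so the feature that spreads is manner.
The other alternating forms pattern the same way: /g/ → [ɣ] before /f/ (stop → fricative, matching a fricative); /g/ → [ɣ] before /χ/ (stop → fricative, matching a fricative) — only manner changes, and always toward the following segment.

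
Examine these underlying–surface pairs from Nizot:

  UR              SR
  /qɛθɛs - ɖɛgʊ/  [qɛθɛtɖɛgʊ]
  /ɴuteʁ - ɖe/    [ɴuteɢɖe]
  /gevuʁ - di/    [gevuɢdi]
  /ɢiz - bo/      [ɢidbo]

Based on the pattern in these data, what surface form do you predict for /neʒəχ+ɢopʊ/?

[neʒəqɢopʊ]

The data show regressive manner assimilation: /s/ → [t] before /ɖ/; /ʁ/ → [ɢ] before /ɖ/; /ʁ/ → [ɢ] before /d/; /z/ → [d] before /b/. In each pair only manner changes, matching the following consonant, while place and voice stay constant.
The rule targets /χ/ (voiceless uvular fricative), which sits before the trigger /ɢ/ (stop).
The voiceless uvular stop is [q], so /χ/ → [q].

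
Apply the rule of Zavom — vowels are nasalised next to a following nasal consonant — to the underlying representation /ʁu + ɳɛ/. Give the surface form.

[ʁũɳɛ]

/u/ sits next to the nasal /ɳ/ and is therefore nasalised to [ũ].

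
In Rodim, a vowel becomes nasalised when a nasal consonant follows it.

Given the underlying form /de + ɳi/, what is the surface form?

/e/ sits next to the nasal /ɳ/ and is therefore nasalised to [ẽ].

[dẽɳi]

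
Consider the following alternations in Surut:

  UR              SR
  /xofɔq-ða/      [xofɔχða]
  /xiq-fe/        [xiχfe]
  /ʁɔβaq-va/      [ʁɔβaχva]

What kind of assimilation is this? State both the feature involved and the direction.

Underlying /q/ is realised as [χ] next to /ð/; /ð/ itself does not change.
/q/ is a stop while /ð/ is a fricative; the output [χ] is a fricative, matching the trigger — so the feature that spreads is manner.
Place and voice are unchanged, so the assimilation is partial, not total.
The other alternating forms pattern the same way: /q/ → [χ] before /f/ (stop → fricative, matching a fricative); /q/ → [χ] before /v/ (stop → fricative, matching a fricative) — only manner changes, and always toward the following segment.
Since the segment that changes precedes the conditioning segment, the assimilation is regressive.

regressive manner assimilation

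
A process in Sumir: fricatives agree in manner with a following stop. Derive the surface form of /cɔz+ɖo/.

The rule targets /z/ (voiced alveolar fricative), which sits before the trigger /ɖ/ (stop).
The voiced alveolar stop is [d], so /z/ → [d].

[cɔdɖo]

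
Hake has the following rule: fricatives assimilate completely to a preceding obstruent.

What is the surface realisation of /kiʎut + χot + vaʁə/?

/χ/ is the segment targeted by the rule; it sits immediately after /t/, so it assimilates completely and surfaces as [t].
The same rule applies at the second boundary: /v/ → [t] next to /t/.

[kiʎuttottaʁə]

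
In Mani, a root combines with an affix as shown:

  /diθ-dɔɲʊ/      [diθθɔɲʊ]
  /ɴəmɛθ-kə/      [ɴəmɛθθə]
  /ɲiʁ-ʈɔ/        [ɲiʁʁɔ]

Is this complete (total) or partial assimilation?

Underlying /d/ is realised as [θ] next to /θ/; /θ/ itself does not change.
The output [θ] is identical to the trigger /θ/ — every feature (place, manner, voicing) has been copied — so this is total assimilation.
The remaining alternations confirm this: /k/ → [θ] after /θ/; /ʈ/ → [ʁ] after /ʁ/ — in each case the output is a copy of the preceding consonant.

total assimilation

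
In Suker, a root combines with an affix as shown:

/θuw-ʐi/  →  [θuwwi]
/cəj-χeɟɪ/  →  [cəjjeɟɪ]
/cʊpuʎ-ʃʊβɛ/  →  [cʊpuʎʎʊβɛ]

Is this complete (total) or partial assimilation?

Comparing underlying and surface forms, /ʐ/ → [w] is the alternation; the neighbouring /w/ is constant.
The output [w] is identical to the trigger /w/ — every feature (place, manner, voicing) has been copied — so this is total assimilation.
The other forms behave the same way: /χ/ → [j] after /j/; /ʃ/ → [ʎ] after /ʎ/ — in each case the output is a copy of the preceding consonant.

total assimilation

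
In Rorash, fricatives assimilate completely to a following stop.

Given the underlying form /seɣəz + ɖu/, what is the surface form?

/z/ is the segment targeted by the rule; it sits immediately before /ɖ/, so it assimilates completely and surfaces as [ɖ].

[seɣəɖɖu]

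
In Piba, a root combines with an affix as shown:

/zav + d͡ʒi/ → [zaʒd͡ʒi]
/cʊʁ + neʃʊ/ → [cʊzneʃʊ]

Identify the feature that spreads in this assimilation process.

Comparing underlying and surface forms, /v/ → [ʒ] is the alternation; the neighbouring /d͡ʒ/ is constant.
The change labiodental → postalveolar matches the place of the following /d͡ʒ/, identifying this as place assimilation.
The other alternating form patterns the same way: /ʁ/ → [z] before /n/ (uvular → alveolar, matching alveolar) — only place changes, and always toward the following segment.

place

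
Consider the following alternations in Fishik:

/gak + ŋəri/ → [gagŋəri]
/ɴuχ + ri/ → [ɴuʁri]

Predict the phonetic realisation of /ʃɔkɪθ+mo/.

[ʃɔkɪðmo]

The data show regressive voicing assimilation: /k/ → [g] before /ŋ/; /χ/ → [ʁ] before /r/. In each pair only voicing changes, matching the following consonant, while place and manner stay constant.
The rule targets /θ/ (voiceless dental fricative), which sits before the trigger /m/ (voiced).
A voiced dental fricative is [ð], so the surface segment is [ð].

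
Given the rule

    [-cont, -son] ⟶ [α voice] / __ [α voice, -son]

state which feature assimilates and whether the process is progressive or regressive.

regressive voicing assimilation

The shared variable α links the value of [voice] on the target to the same value on the neighbouring segment, so voicing is the feature that assimilates.
Since the environment is written after the underscore, the trigger follows the target; the direction is regressive.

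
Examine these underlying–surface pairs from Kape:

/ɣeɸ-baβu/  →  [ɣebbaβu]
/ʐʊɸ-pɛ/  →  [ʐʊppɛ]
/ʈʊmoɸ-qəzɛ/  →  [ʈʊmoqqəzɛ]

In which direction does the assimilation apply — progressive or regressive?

regressive

Comparing underlying and surface forms, /ɸ/ → [b] is the alternation; the neighbouring /b/ is constant.
The output [b] is identical to the trigger /b/ — every feature (place, manner, voicing) has been copied — so this is total assimilation.
The remaining alternations confirm this: /ɸ/ → [p] before /p/; /ɸ/ → [q] before /q/ — in each case the output is a copy of the following consonant.
Since the segment that changes precedes the conditioning segment, the assimilation is regressive.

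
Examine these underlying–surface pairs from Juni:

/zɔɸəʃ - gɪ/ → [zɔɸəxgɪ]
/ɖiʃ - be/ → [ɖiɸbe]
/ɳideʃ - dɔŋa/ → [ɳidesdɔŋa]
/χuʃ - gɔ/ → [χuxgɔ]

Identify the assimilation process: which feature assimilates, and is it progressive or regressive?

Underlying /ʃ/ is realised as [x] next to /g/; /g/ itself does not change.
/ʃ/ is postalveolar while /g/ is velar; the output [x] is velar, matching the trigger — so the feature that spreads is place.
Manner and voice are unchanged, so the assimilation is partial, not total.
Checking the remaining alternations: /ʃ/ → [ɸ] before /b/ (postalveolar → bilabial, matching bilabial); /ʃ/ → [s] before /d/ (postalveolar → alveolar, matching alveolar) — only place changes, and always toward the following segment.
Since the segment that changes precedes the conditioning segment, the assimilation is regressive.

regressive place assimilation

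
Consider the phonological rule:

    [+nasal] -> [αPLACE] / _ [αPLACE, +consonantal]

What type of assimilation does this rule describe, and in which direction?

The shared variable α links the value of the place features (abbreviated [PLACE]) on the target to the same value on the neighbouring segment, so place is the feature that assimilates.
The conditioning segment sits to the right of the focus bar, meaning the trigger follows the segment that changes — regressive assimilation.

regressive place assimilation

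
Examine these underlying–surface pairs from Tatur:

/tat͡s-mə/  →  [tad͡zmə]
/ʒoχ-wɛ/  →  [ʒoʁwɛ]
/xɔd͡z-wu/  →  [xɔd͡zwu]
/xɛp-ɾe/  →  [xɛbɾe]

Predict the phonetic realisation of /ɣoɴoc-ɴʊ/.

The data show regressive voicing assimilation: /t͡s/ → [d͡z] before /m/; /χ/ → [ʁ] before /w/; /p/ → [b] before /ɾ/. In each pair only voicing changes, matching the following consonant, while place and manner stay constant.
Nothing changes in [xɔd͡zwu]: there the adjacent consonants already agree in voicing (/d͡z/ and /w/ are both voiced), so this form is consistent with the same rule.
/c/ is a voiceless palatal stop. The following trigger /ɴ/ is voiced, so /c/ must become voiced as well.
A voiced palatal stop is [ɟ], so the surface segment is [ɟ].

[ɣoɴoɟɴʊ]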